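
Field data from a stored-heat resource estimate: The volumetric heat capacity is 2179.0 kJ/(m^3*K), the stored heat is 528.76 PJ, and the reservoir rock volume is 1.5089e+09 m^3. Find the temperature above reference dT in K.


dT = Q_s * 1e12 / (Vr * rhoc)
dT = 528.76 * 1e12 / (1.5089e+09 * 2179.0)
dT = 160.82 K


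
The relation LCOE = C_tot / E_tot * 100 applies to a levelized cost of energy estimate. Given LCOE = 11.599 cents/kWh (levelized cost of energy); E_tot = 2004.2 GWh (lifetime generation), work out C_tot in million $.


C_tot = LCOE / 100 * E_tot
C_tot = 11.599 / 100 * 2004.2
C_tot = 232.47 million $


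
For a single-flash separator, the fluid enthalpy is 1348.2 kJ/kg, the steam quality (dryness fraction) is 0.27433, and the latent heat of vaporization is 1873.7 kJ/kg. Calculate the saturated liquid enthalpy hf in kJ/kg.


hf = h - x * hfg
hf = 1348.2 - 0.27433 * 1873.7
hf = 834.19 kJ/kg


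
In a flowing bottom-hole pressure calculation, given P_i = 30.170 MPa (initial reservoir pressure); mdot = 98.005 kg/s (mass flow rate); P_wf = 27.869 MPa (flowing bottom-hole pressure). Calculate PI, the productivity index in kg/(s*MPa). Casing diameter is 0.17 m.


PI = mdot / (P_i - P_wf)
PI = 98.005 / (30.170 - 27.869)
PI = 42.592 kg/(s*MPa)


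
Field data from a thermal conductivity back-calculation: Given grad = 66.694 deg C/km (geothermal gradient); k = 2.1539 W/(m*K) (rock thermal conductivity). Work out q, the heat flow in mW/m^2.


q = k * grad / 1000
q = 2.1539 * 66.694 / 1000
q = 0.1436522 W/m^2
Convert: 0.1436522 W/m^2 * 1000.0 = 143.65 mW/m^2
q = 143.65 mW/m^2


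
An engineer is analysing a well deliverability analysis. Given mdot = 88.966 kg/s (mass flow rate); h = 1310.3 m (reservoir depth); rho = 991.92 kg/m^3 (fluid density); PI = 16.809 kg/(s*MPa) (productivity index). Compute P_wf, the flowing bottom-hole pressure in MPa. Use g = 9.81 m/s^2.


Step 1: P_i = rho*g*h/1e6 = 991.92*9.81*1310.3/1e6 = 12.75018 MPa
Step 2: P_wf = P_i - mdot/PI = 12.75018 - 88.966/16.809 = 7.4574 MPa
P_wf = 7.4574 MPa


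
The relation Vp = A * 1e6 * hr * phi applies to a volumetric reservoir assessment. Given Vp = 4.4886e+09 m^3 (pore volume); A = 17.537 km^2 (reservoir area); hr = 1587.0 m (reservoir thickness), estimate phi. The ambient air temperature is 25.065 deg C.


phi = Vp / (A * 1e6 * hr)
phi = 4.4886e+09 / (17.537 * 1e6 * 1587.0)
phi = 0.16128


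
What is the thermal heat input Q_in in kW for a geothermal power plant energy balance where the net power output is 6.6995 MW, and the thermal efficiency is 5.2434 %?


Q_in = W_net / (eta / 100)
Q_in = 6.6995 / (5.2434 / 100)
Q_in = 127.7701 MW
Convert: 127.7701 MW * 1000.0 = 1.2777e+05 kW
Q_in = 1.2777e+05 kW


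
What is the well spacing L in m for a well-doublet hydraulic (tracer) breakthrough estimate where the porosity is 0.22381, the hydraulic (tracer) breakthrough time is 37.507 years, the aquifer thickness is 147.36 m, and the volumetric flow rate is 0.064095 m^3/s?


L = sqrt(t_bt*365.25*86400*3*Qv / (pi*hr*phi))
L = sqrt(37.507*365.25*86400*3*0.064095 / (pi*147.36*0.22381))
L = 1482.1 m


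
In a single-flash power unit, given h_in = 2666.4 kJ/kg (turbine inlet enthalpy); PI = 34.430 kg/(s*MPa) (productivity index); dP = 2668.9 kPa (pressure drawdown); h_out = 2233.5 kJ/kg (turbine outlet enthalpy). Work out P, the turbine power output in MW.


Step 1: mdot = PI * dP / 1000 = 34.43 * 2668.9 / 1000 = 91.89023 kg/s
Step 2: P = mdot*(h_in - h_out)/1000 = 91.89023*(2666.4 - 2233.5)/1000 = 39.779 MW
P = 39.779 MW


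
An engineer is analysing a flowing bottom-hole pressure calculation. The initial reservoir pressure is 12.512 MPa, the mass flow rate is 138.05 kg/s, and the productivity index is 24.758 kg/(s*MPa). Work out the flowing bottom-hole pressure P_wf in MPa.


P_wf = P_i - mdot / PI
P_wf = 12.512 - 138.05 / 24.758
P_wf = 6.9360 MPa


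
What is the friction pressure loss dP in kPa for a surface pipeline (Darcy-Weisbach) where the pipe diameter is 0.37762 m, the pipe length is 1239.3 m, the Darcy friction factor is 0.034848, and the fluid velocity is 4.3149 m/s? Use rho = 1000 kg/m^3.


dP = f * (L/D) * (rho*vel^2/2) / 1000
dP = 0.034848 * (1239.3/0.37762) * (1000*4.3149^2/2) / 1000
dP = 1064.7 kPa


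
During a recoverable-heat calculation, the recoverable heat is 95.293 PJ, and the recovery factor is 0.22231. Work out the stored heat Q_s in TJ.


Q_s = Q_rec / RF
Q_s = 95.293 / 0.22231
Q_s = 428.6492 PJ
Convert: 428.6492 PJ * 1000.0 = 4.2865e+05 TJ
Q_s = 4.2865e+05 TJ


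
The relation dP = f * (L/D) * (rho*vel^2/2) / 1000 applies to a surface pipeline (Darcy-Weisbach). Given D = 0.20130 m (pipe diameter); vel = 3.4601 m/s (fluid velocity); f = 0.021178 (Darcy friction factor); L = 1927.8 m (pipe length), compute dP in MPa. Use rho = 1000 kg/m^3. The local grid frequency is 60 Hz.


dP = f * (L/D) * (rho*vel^2/2) / 1000
dP = 0.021178 * (1927.8/0.20130) * (1000*3.4601^2/2) / 1000
dP = 1214.089 kPa
Convert: 1214.089 kPa * 0.001 = 1.2141 MPa
dP = 1.2141 MPa


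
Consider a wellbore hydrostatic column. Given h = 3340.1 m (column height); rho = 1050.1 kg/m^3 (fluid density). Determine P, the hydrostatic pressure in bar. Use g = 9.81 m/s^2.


P = rho * g * h / 1e6
P = 1050.1 * 9.81 * 3340.1 / 1e6
P = 34.40798 MPa
Convert: 34.40798 MPa * 10.0 = 344.08 bar
P = 344.08 bar


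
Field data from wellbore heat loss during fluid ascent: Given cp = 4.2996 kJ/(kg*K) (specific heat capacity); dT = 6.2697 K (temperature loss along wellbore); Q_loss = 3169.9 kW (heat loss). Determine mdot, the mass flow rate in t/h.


mdot = Q_loss / (cp * dT)
mdot = 3169.9 / (4.2996 * 6.2697)
mdot = 117.5901 kg/s
Convert: 117.5901 kg/s * 3.6 = 423.32 t/h
mdot = 423.32 t/h


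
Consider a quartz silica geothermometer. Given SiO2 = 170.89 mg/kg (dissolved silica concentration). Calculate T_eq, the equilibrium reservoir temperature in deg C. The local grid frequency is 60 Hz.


T_eq = 1309 / (5.19 - log10(SiO2)) - 273.15
T_eq = 1309 / (5.19 - log10(170.89)) - 273.15
T_eq = 169.49 deg C


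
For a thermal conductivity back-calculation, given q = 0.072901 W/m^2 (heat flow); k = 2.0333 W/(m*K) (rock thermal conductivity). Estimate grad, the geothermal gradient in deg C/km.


grad = q / k * 1000
grad = 0.072901 / 2.0333 * 1000
grad = 35.854 deg C/km


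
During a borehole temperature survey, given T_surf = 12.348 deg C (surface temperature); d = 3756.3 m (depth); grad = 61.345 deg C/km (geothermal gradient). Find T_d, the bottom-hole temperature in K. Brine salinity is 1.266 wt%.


T_d = T_surf + grad * d / 1000
T_d = 12.348 + 61.345 * 3756.3 / 1000
T_d = 242.7782 deg C
Convert to K: 242.7782 + 273.15 = 515.93 K
T_d = 515.93 K


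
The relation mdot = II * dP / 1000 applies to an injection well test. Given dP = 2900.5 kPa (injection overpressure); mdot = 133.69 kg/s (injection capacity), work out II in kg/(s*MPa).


II = mdot * 1000 / dP
II = 133.69 * 1000 / 2900.5
II = 46.092 kg/(s*MPa)


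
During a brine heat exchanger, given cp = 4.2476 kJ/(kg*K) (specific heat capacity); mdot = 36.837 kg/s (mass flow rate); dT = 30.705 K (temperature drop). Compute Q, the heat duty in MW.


Q = mdot * cp * dT / 1000
Q = 36.837 * 4.2476 * 30.705 / 1000
Q = 4.8044 MW


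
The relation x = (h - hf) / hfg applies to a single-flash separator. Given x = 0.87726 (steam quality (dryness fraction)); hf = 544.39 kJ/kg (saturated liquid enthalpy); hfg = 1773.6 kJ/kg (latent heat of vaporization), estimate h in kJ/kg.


h = hf + x * hfg
h = 544.39 + 0.87726 * 1773.6
h = 2100.3 kJ/kg


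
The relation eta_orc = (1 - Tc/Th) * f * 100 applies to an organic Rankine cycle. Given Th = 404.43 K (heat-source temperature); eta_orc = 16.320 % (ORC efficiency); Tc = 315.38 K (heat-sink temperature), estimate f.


f = (eta_orc/100) / (1 - Tc/Th)
f = (16.320/100) / (1 - 315.38/404.43)
f = 0.74119


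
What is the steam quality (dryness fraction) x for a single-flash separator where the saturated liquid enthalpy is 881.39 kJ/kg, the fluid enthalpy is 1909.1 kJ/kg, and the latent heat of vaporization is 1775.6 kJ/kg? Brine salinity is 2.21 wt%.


x = (h - hf) / hfg
x = (1909.1 - 881.39) / 1775.6
x = 0.57880


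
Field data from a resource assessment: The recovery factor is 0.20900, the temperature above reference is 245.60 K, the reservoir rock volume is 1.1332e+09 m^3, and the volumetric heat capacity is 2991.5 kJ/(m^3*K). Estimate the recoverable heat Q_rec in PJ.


Step 1: Q_s = Vr*rhoc*dT/1e12 = 1.1332e+09*2991.5*245.6/1e12 = 832.5761 PJ
Step 2: Q_rec = Q_s * RF = 832.5761 * 0.209 = 174.01 PJ
Q_rec = 174.01 PJ


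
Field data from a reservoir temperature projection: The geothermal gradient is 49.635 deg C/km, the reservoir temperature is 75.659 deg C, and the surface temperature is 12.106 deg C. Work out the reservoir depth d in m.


d = (T_res - T_surf) / grad * 1000
d = (75.659 - 12.106) / 49.635 * 1000
d = 1280.4 m


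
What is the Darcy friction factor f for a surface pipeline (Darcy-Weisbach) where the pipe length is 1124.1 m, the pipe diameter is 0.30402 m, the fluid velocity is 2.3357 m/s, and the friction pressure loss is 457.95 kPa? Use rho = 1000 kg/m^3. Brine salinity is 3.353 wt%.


f = dP*1000 / ((L/D)*(rho*vel^2/2))
f = 457.95*1000 / ((1124.1/0.30402)*(1000*2.3357^2/2))
f = 0.045406


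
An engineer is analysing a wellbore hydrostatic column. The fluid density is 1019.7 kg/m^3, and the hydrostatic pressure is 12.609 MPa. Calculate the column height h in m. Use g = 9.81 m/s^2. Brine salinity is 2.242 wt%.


h = P * 1e6 / (g * rho)
h = 12.609 * 1e6 / (9.81 * 1019.7)
h = 1260.5 m


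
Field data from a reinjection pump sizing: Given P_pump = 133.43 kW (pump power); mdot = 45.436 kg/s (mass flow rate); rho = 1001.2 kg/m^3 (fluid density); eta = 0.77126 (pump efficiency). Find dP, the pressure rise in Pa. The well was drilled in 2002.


dP = P_pump * rho * eta / mdot
dP = 133.43 * 1001.2 * 0.77126 / 45.436
dP = 2267.645 kPa
Convert: 2267.645 kPa * 1000.0 = 2.2676e+06 Pa
dP = 2.2676e+06 Pa


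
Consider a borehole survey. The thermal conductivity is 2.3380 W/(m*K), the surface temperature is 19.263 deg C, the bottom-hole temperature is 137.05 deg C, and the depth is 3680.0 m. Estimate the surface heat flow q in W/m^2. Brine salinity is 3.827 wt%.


Step 1: grad = (T_d - T_surf)/d * 1000 = (137.05 - 19.263)/3680.0 * 1000 = 32.00734 deg C/km
Step 2: q = k * grad / 1000 = 2.338 * 32.00734 / 1000 = 0.074833 W/m^2
q = 0.074833 W/m^2


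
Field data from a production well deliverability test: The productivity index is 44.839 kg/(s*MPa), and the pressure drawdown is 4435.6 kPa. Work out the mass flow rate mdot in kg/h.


mdot = PI * dP / 1000
mdot = 44.839 * 4435.6 / 1000
mdot = 198.8879 kg/s
Convert: 198.8879 kg/s * 3600.0 = 7.1600e+05 kg/h
mdot = 7.1600e+05 kg/h


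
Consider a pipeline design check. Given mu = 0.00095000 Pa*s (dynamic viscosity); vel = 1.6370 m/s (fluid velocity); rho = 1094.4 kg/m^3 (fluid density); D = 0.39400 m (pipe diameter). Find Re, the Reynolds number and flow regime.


Step 1: Re = rho*vel*D/mu = 1094.4*1.637*0.394/0.00095 = 7.4301e+05
Step 2: Re = 7.4301e+05 > 4000, so flow is turbulent.
Re = 7.4301e+05 (turbulent)


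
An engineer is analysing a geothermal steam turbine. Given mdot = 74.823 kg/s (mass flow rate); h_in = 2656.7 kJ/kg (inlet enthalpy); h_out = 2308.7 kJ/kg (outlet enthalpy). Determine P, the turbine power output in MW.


P = mdot * (h_in - h_out) / 1000
P = 74.823 * (2656.7 - 2308.7) / 1000
P = 26.038 MW


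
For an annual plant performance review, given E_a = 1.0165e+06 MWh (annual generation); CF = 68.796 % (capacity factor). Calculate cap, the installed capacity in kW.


cap = E_a / (CF/100 * 8760)
cap = 1.0165e+06 / (68.796/100 * 8760)
cap = 168.6709 MW
Convert: 168.6709 MW * 1000.0 = 1.6867e+05 kW
cap = 1.6867e+05 kW


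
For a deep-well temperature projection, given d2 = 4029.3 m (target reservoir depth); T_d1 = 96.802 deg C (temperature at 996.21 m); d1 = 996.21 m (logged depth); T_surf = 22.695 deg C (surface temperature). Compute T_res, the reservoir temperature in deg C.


Step 1: grad = (T_d1 - T_surf)/d1 * 1000 = (96.802 - 22.695)/996.21 * 1000 = 74.38893 deg C/km
Step 2: T_res = T_surf + grad*d2/1000 = 22.695 + 74.38893*4029.3/1000 = 322.43 deg C
T_res = 322.43 deg C


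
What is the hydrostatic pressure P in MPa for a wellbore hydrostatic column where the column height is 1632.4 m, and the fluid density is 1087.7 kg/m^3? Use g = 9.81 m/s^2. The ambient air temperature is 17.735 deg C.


P = rho * g * h / 1e6
P = 1087.7 * 9.81 * 1632.4 / 1e6
P = 17.418 MPa


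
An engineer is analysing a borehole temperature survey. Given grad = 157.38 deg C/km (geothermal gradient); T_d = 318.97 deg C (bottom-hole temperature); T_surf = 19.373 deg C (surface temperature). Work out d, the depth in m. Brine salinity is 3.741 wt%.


d = (T_d - T_surf) / grad * 1000
d = (318.97 - 19.373) / 157.38 * 1000
d = 1903.7 m


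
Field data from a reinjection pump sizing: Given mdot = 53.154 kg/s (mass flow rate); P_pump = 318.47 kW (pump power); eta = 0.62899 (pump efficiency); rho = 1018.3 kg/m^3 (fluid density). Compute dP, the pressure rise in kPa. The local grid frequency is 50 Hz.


dP = P_pump * rho * eta / mdot
dP = 318.47 * 1018.3 * 0.62899 / 53.154
dP = 3837.5 kPa


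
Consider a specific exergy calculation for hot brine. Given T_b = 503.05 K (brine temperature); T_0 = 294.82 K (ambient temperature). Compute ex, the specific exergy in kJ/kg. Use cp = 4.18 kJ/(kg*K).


ex = cp * ((T_b - T_0) - T_0 * ln(T_b/T_0))
ex = 4.18 * ((503.05 - 294.82) - 294.82 * ln(503.05/294.82))
ex = 211.93 kJ/kg


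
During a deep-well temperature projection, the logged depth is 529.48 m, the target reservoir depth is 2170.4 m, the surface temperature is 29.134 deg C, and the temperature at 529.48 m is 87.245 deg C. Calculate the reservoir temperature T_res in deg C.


Step 1: grad = (T_d1 - T_surf)/d1 * 1000 = (87.245 - 29.134)/529.48 * 1000 = 109.7511 deg C/km
Step 2: T_res = T_surf + grad*d2/1000 = 29.134 + 109.7511*2170.4/1000 = 267.34 deg C
T_res = 267.34 deg C


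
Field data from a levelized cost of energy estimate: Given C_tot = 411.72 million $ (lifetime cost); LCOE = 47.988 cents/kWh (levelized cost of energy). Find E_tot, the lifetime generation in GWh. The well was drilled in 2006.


E_tot = C_tot / LCOE * 100
E_tot = 411.72 / 47.988 * 100
E_tot = 857.96 GWh


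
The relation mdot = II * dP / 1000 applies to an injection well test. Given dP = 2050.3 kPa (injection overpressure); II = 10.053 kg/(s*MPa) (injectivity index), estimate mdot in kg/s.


mdot = II * dP / 1000
mdot = 10.053 * 2050.3 / 1000
mdot = 20.612 kg/s


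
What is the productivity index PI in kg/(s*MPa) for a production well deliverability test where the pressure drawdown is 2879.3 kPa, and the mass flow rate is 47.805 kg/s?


PI = mdot * 1000 / dP
PI = 47.805 * 1000 / 2879.3
PI = 16.603 kg/(s*MPa)


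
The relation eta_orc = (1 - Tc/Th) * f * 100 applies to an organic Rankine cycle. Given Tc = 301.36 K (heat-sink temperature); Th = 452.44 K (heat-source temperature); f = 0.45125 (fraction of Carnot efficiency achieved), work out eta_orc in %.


eta_orc = (1 - Tc/Th) * f * 100
eta_orc = (1 - 301.36/452.44) * 0.45125 * 100
eta_orc = 15.068 %


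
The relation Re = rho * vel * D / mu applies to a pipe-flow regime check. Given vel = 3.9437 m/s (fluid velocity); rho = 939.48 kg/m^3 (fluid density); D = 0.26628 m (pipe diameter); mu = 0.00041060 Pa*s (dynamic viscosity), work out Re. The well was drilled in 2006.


Re = rho * vel * D / mu
Re = 939.48 * 3.9437 * 0.26628 / 0.00041060
Re = 2.4028e+06


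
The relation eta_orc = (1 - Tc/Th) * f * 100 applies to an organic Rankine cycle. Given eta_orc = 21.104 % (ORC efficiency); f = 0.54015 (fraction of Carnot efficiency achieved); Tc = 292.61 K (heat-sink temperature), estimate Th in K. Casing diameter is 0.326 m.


Th = Tc / (1 - (eta_orc/100)/f)
Th = 292.61 / (1 - (21.104/100)/0.54015)
Th = 480.24 K


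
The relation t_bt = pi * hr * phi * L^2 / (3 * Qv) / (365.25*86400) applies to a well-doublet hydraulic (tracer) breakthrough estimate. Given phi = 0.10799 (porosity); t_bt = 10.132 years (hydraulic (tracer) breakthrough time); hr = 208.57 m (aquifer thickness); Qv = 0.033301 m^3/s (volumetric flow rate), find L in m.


L = sqrt(t_bt*365.25*86400*3*Qv / (pi*hr*phi))
L = sqrt(10.132*365.25*86400*3*0.033301 / (pi*208.57*0.10799))
L = 671.89 m


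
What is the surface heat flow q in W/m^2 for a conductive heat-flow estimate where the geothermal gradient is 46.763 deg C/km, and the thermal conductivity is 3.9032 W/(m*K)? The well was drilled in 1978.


q = k * grad / 1000
q = 3.9032 * 46.763 / 1000
q = 0.18253 W/m^2


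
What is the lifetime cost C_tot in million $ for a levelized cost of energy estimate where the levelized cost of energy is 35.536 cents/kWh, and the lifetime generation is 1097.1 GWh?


C_tot = LCOE / 100 * E_tot
C_tot = 35.536 / 100 * 1097.1
C_tot = 389.87 million $


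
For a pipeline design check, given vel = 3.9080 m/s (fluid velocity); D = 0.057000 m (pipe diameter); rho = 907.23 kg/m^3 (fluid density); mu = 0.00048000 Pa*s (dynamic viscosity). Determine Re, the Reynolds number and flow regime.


Step 1: Re = rho*vel*D/mu = 907.23*3.908*0.057/0.00048 = 4.2102e+05
Step 2: Re = 4.2102e+05 > 4000, so flow is turbulent.
Re = 4.2102e+05 (turbulent)


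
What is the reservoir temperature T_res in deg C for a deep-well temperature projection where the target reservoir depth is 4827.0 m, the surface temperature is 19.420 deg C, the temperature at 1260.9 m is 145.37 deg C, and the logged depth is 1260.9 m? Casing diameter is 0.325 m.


Step 1: grad = (T_d1 - T_surf)/d1 * 1000 = (145.37 - 19.42)/1260.9 * 1000 = 99.88897 deg C/km
Step 2: T_res = T_surf + grad*d2/1000 = 19.42 + 99.88897*4827.0/1000 = 501.58 deg C
T_res = 501.58 deg C


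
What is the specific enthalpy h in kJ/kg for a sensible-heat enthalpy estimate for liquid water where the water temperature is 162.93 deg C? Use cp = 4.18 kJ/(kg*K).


h = cp * T
h = 4.18 * 162.93
h = 681.05 kJ/kg


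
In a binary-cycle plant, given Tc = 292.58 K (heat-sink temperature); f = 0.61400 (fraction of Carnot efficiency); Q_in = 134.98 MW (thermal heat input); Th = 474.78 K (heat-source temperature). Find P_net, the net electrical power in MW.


Step 1: eta = (1 - Tc/Th)*f = (1 - 292.58/474.78)*0.614 = 0.2356266
Step 2: P_net = eta * Q_in = 0.2356266 * 134.98 = 31.805 MW
P_net = 31.805 MW


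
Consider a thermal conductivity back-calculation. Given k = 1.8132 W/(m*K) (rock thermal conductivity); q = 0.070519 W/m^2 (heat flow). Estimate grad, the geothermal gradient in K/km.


grad = q / k * 1000
grad = 0.070519 / 1.8132 * 1000
grad = 38.89201 deg C/km
Convert: 38.89201 deg C/km * 1.0 = 38.892 K/km
grad = 38.892 K/km


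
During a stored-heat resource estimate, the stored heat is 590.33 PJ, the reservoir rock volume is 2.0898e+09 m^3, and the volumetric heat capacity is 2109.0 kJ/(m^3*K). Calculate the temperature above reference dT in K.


dT = Q_s * 1e12 / (Vr * rhoc)
dT = 590.33 * 1e12 / (2.0898e+09 * 2109.0)
dT = 133.94 K


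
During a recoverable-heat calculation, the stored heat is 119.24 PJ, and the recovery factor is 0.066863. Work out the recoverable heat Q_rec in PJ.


Q_rec = Q_s * RF
Q_rec = 119.24 * 0.066863
Q_rec = 7.9727 PJ


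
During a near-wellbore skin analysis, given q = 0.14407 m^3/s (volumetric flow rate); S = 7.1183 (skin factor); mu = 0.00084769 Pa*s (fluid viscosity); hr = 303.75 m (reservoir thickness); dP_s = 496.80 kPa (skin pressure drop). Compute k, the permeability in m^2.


k = S*q*mu / (2*pi*dP_s*1000*hr)
k = 7.1183*0.14407*0.00084769 / (2*pi*496.80*1000*303.75)
k = 9.1687e-13 m^2


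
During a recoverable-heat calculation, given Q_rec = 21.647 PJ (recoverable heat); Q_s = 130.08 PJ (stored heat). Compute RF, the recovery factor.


RF = Q_rec / Q_s
RF = 21.647 / 130.08
RF = 0.16641


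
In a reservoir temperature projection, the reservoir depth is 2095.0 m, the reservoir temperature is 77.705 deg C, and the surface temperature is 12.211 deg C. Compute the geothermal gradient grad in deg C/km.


grad = (T_res - T_surf) / d * 1000
grad = (77.705 - 12.211) / 2095.0 * 1000
grad = 31.262 deg C/km


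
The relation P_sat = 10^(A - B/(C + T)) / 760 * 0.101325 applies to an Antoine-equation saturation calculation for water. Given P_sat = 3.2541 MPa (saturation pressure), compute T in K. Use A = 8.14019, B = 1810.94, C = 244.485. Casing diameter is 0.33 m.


T = B / (A - log10(P_sat * 760 / 0.101325)) - C
T = 1810.94 / (8.14019 - log10(3.2541 * 760 / 0.101325)) - 244.485
T = 238.0898 deg C
Convert to K: 238.0898 + 273.15 = 511.24 K
T = 511.24 K


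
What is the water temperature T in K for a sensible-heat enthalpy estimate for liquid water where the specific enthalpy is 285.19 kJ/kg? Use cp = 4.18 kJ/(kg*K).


T = h / cp
T = 285.19 / 4.18
T = 68.22727 deg C
Convert to K: 68.22727 + 273.15 = 341.38 K
T = 341.38 K


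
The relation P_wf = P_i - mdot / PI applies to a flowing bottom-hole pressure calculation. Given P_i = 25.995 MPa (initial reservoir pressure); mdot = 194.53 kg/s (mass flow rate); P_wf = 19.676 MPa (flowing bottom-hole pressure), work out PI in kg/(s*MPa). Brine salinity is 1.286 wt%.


PI = mdot / (P_i - P_wf)
PI = 194.53 / (25.995 - 19.676)
PI = 30.785 kg/(s*MPa)


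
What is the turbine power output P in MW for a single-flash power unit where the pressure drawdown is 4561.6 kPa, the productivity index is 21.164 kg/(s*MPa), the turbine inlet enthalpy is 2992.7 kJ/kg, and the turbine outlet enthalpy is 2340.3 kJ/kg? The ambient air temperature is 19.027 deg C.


Step 1: mdot = PI * dP / 1000 = 21.164 * 4561.6 / 1000 = 96.54170 kg/s
Step 2: P = mdot*(h_in - h_out)/1000 = 96.54170*(2992.7 - 2340.3)/1000 = 62.984 MW
P = 62.984 MW


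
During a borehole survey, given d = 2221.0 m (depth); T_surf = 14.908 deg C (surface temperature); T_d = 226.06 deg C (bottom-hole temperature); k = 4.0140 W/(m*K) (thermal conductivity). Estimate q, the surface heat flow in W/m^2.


Step 1: grad = (T_d - T_surf)/d * 1000 = (226.06 - 14.908)/2221.0 * 1000 = 95.07069 deg C/km
Step 2: q = k * grad / 1000 = 4.014 * 95.07069 / 1000 = 0.38161 W/m^2
q = 0.38161 W/m^2


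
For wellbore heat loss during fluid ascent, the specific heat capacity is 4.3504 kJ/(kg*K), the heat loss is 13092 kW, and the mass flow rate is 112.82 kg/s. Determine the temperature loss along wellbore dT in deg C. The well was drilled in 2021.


dT = Q_loss / (mdot * cp)
dT = 13092 / (112.82 * 4.3504)
dT = 26.67416 K
Convert (temperature difference, 1 K = 1 deg C): 26.67416 K = 26.67416 deg C
dT = 26.674 deg C


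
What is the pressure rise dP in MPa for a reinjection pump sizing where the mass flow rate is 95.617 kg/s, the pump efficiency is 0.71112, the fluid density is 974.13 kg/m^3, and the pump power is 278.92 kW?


dP = P_pump * rho * eta / mdot
dP = 278.92 * 974.13 * 0.71112 / 95.617
dP = 2020.712 kPa
Convert: 2020.712 kPa * 0.001 = 2.0207 MPa
dP = 2.0207 MPa


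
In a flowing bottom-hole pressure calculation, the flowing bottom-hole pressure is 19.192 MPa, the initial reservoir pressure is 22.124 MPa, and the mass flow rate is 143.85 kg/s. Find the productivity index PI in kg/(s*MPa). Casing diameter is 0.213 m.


PI = mdot / (P_i - P_wf)
PI = 143.85 / (22.124 - 19.192)
PI = 49.062 kg/(s*MPa)


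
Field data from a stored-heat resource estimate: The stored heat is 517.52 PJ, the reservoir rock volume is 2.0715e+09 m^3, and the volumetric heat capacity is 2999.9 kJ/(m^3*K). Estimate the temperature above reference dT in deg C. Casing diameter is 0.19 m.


dT = Q_s * 1e12 / (Vr * rhoc)
dT = 517.52 * 1e12 / (2.0715e+09 * 2999.9)
dT = 83.27898 K
Convert (temperature difference, 1 K = 1 deg C): 83.27898 K = 83.27898 deg C
dT = 83.279 deg C


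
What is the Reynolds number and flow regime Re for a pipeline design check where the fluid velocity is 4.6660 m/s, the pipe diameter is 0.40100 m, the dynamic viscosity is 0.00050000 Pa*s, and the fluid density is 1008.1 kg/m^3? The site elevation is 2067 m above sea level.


Step 1: Re = rho*vel*D/mu = 1008.1*4.666*0.401/0.0005 = 3.7724e+06
Step 2: Re = 3.7724e+06 > 4000, so flow is turbulent.
Re = 3.7724e+06 (turbulent)


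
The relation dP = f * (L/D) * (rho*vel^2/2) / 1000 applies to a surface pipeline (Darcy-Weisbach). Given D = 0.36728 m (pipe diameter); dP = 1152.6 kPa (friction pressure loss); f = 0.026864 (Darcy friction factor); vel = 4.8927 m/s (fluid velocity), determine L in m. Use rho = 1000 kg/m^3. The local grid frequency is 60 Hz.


L = dP*1000*D / (f*rho*vel^2/2)
L = 1152.6*1000*0.36728 / (0.026864*1000*4.8927^2/2)
L = 1316.6 m


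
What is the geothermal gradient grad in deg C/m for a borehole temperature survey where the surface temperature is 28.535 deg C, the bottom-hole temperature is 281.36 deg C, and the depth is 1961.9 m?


grad = (T_d - T_surf) / d * 1000
grad = (281.36 - 28.535) / 1961.9 * 1000
grad = 128.8674 deg C/km
Convert: 128.8674 deg C/km * 0.001 = 0.12887 deg C/m
grad = 0.12887 deg C/m


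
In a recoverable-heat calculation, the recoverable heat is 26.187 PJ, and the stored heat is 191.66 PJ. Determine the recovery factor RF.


RF = Q_rec / Q_s
RF = 26.187 / 191.66
RF = 0.13663


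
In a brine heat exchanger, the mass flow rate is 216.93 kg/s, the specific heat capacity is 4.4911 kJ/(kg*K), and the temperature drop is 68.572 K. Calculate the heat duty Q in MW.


Q = mdot * cp * dT / 1000
Q = 216.93 * 4.4911 * 68.572 / 1000
Q = 66.807 MW


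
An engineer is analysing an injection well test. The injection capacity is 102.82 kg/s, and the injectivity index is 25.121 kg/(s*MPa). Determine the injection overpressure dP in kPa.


dP = mdot * 1000 / II
dP = 102.82 * 1000 / 25.121
dP = 4093.0 kPa


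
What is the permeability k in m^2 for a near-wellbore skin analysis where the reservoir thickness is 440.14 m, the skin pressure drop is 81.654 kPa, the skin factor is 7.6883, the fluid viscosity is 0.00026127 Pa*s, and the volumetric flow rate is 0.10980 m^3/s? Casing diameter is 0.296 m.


k = S*q*mu / (2*pi*dP_s*1000*hr)
k = 7.6883*0.10980*0.00026127 / (2*pi*81.654*1000*440.14)
k = 9.7673e-13 m^2


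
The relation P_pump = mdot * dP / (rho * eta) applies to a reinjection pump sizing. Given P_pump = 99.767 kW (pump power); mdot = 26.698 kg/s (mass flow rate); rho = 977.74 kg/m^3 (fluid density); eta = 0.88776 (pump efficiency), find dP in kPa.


dP = P_pump * rho * eta / mdot
dP = 99.767 * 977.74 * 0.88776 / 26.698
dP = 3243.6 kPa


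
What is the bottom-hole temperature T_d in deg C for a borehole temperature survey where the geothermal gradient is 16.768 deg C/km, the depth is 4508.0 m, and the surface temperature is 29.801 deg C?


T_d = T_surf + grad * d / 1000
T_d = 29.801 + 16.768 * 4508.0 / 1000
T_d = 105.39 deg C


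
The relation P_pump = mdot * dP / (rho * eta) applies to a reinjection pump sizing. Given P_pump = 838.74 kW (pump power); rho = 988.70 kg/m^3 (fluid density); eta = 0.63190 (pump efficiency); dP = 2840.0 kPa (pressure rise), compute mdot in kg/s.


mdot = P_pump * rho * eta / dP
mdot = 838.74 * 988.70 * 0.63190 / 2840.0
mdot = 184.51 kg/s


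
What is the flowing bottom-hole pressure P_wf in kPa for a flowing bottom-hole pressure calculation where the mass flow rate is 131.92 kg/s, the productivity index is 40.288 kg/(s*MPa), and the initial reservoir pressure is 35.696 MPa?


P_wf = P_i - mdot / PI
P_wf = 35.696 - 131.92 / 40.288
P_wf = 32.42158 MPa
Convert: 32.42158 MPa * 1000.0 = 32422 kPa
P_wf = 32422 kPa


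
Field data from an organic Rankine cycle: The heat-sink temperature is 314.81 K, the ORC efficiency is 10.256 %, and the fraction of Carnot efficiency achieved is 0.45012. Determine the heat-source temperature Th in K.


Th = Tc / (1 - (eta_orc/100)/f)
Th = 314.81 / (1 - (10.256/100)/0.45012)
Th = 407.71 K


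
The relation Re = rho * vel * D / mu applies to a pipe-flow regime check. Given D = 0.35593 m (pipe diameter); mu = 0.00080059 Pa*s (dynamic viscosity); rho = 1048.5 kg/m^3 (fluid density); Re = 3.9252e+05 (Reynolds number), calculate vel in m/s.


vel = Re * mu / (rho * D)
vel = 3.9252e+05 * 0.00080059 / (1048.5 * 0.35593)
vel = 0.84205 m/s


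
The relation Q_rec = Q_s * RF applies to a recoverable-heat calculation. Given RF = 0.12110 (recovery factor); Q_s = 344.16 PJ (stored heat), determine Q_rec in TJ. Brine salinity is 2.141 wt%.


Q_rec = Q_s * RF
Q_rec = 344.16 * 0.12110
Q_rec = 41.67778 PJ
Convert: 41.67778 PJ * 1000.0 = 41678 TJ
Q_rec = 41678 TJ


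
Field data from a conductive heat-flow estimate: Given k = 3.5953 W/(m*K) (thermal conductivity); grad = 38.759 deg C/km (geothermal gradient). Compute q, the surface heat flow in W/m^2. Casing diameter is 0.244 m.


q = k * grad / 1000
q = 3.5953 * 38.759 / 1000
q = 0.13935 W/m^2


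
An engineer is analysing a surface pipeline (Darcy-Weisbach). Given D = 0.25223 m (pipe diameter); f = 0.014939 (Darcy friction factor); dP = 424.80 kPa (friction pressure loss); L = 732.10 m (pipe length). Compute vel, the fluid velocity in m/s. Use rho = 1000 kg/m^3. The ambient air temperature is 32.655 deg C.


vel = sqrt(dP*1000*2*D / (f*L*rho))
vel = sqrt(424.80*1000*2*0.25223 / (0.014939*732.10*1000))
vel = 4.4265 m/s


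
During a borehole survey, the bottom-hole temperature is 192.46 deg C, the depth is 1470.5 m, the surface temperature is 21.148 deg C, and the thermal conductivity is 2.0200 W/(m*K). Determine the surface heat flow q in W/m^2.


Step 1: grad = (T_d - T_surf)/d * 1000 = (192.46 - 21.148)/1470.5 * 1000 = 116.4991 deg C/km
Step 2: q = k * grad / 1000 = 2.02 * 116.4991 / 1000 = 0.23533 W/m^2
q = 0.23533 W/m^2


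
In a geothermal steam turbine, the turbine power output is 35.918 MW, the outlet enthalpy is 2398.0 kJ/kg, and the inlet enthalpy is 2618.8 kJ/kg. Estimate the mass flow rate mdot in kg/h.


mdot = P * 1000 / (h_in - h_out)
mdot = 35.918 * 1000 / (2618.8 - 2398.0)
mdot = 162.6721 kg/s
Convert: 162.6721 kg/s * 3600.0 = 5.8562e+05 kg/h
mdot = 5.8562e+05 kg/h


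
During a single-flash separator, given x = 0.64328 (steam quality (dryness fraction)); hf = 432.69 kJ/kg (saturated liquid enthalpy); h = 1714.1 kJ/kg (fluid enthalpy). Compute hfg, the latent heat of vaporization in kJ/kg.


hfg = (h - hf) / x
hfg = (1714.1 - 432.69) / 0.64328
hfg = 1992.0 kJ/kg


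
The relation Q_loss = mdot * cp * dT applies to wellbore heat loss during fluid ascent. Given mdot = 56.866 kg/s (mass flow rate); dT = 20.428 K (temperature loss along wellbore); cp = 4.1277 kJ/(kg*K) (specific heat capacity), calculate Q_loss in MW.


Q_loss = mdot * cp * dT
Q_loss = 56.866 * 4.1277 * 20.428
Q_loss = 4794.978 kW
Convert: 4794.978 kW * 0.001 = 4.7950 MW
Q_loss = 4.7950 MW


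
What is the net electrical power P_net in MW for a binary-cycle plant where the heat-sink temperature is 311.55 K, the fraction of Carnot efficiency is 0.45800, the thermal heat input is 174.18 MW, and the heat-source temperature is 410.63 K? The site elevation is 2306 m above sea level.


Step 1: eta = (1 - Tc/Th)*f = (1 - 311.55/410.63)*0.458 = 0.1105098
Step 2: P_net = eta * Q_in = 0.1105098 * 174.18 = 19.249 MW
P_net = 19.249 MW


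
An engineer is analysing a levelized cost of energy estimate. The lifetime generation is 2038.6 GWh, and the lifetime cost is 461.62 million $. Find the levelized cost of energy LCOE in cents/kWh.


LCOE = C_tot / E_tot * 100
LCOE = 461.62 / 2038.6 * 100
LCOE = 22.644 cents/kWh


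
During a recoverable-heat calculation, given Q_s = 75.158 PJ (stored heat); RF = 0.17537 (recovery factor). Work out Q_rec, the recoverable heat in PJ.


Q_rec = Q_s * RF
Q_rec = 75.158 * 0.17537
Q_rec = 13.180 PJ


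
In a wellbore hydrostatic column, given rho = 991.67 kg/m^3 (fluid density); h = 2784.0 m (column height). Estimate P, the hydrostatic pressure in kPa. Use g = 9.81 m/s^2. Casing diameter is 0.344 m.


P = rho * g * h / 1e6
P = 991.67 * 9.81 * 2784.0 / 1e6
P = 27.08354 MPa
Convert: 27.08354 MPa * 1000.0 = 27084 kPa
P = 27084 kPa


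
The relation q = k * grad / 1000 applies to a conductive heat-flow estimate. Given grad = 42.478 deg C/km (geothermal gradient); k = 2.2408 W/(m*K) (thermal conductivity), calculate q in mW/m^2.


q = k * grad / 1000
q = 2.2408 * 42.478 / 1000
q = 0.09518470 W/m^2
Convert: 0.09518470 W/m^2 * 1000.0 = 95.185 mW/m^2
q = 95.185 mW/m^2


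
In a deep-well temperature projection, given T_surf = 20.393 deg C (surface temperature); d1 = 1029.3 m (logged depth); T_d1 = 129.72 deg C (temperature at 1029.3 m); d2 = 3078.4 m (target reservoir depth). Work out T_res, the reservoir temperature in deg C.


Step 1: grad = (T_d1 - T_surf)/d1 * 1000 = (129.72 - 20.393)/1029.3 * 1000 = 106.2149 deg C/km
Step 2: T_res = T_surf + grad*d2/1000 = 20.393 + 106.2149*3078.4/1000 = 347.36 deg C
T_res = 347.36 deg C


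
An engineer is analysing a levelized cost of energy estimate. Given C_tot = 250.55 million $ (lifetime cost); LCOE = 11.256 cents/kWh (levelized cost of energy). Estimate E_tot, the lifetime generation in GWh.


E_tot = C_tot / LCOE * 100
E_tot = 250.55 / 11.256 * 100
E_tot = 2225.9 GWh


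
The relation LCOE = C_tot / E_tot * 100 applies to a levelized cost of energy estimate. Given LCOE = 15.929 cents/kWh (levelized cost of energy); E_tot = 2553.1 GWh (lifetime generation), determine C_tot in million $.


C_tot = LCOE / 100 * E_tot
C_tot = 15.929 / 100 * 2553.1
C_tot = 406.68 million $


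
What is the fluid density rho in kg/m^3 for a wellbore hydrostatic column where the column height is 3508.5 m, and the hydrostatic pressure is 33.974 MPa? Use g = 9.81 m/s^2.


rho = P * 1e6 / (g * h)
rho = 33.974 * 1e6 / (9.81 * 3508.5)
rho = 987.09 kg/m^3


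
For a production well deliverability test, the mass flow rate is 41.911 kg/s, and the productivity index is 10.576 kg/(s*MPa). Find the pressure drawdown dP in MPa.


dP = mdot * 1000 / PI
dP = 41.911 * 1000 / 10.576
dP = 3962.840 kPa
Convert: 3962.840 kPa * 0.001 = 3.9628 MPa
dP = 3.9628 MPa


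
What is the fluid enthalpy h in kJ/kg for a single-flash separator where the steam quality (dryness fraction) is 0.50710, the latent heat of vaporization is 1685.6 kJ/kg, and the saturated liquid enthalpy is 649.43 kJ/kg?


h = hf + x * hfg
h = 649.43 + 0.50710 * 1685.6
h = 1504.2 kJ/kg


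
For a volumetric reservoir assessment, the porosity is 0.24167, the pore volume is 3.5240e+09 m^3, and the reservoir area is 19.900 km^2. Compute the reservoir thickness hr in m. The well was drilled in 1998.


hr = Vp / (A * 1e6 * phi)
hr = 3.5240e+09 / (19.900 * 1e6 * 0.24167)
hr = 732.76 m


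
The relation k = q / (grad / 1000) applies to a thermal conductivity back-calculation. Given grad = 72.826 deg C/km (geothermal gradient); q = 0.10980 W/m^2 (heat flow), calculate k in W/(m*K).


k = q / (grad / 1000)
k = 0.10980 / (72.826 / 1000)
k = 1.5077 W/(m*K)


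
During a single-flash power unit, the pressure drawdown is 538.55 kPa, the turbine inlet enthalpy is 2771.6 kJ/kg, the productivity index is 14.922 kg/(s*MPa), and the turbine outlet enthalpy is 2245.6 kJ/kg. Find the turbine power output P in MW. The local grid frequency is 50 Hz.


Step 1: mdot = PI * dP / 1000 = 14.922 * 538.55 / 1000 = 8.036243 kg/s
Step 2: P = mdot*(h_in - h_out)/1000 = 8.036243*(2771.6 - 2245.6)/1000 = 4.2271 MW
P = 4.2271 MW


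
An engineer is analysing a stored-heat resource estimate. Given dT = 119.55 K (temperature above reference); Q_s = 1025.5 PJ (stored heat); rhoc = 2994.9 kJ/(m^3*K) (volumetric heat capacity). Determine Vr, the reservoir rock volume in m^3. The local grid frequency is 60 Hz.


Vr = Q_s * 1e12 / (rhoc * dT)
Vr = 1025.5 * 1e12 / (2994.9 * 119.55)
Vr = 2.8642e+09 m^3


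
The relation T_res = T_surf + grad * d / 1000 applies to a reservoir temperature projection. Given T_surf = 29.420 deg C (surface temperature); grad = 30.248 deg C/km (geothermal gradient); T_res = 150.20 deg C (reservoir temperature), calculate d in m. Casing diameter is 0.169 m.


d = (T_res - T_surf) / grad * 1000
d = (150.20 - 29.420) / 30.248 * 1000
d = 3993.0 m


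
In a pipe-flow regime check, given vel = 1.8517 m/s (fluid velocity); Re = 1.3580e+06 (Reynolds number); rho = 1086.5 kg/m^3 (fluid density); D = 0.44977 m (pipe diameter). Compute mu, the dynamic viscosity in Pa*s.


mu = rho * vel * D / Re
mu = 1086.5 * 1.8517 * 0.44977 / 1.3580e+06
mu = 0.00066633 Pa*s


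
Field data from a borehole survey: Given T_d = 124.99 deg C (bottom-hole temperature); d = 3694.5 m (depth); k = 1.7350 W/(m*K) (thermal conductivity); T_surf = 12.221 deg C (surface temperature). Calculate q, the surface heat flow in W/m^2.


Step 1: grad = (T_d - T_surf)/d * 1000 = (124.99 - 12.221)/3694.5 * 1000 = 30.52348 deg C/km
Step 2: q = k * grad / 1000 = 1.735 * 30.52348 / 1000 = 0.052958 W/m^2
q = 0.052958 W/m^2


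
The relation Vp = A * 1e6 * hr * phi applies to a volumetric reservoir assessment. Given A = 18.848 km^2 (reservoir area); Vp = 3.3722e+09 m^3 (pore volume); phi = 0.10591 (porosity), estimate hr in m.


hr = Vp / (A * 1e6 * phi)
hr = 3.3722e+09 / (18.848 * 1e6 * 0.10591)
hr = 1689.3 m


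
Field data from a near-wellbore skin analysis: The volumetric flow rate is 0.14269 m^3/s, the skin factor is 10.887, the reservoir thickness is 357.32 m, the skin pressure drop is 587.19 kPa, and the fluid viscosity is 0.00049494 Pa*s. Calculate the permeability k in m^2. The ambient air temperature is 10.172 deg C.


k = S*q*mu / (2*pi*dP_s*1000*hr)
k = 10.887*0.14269*0.00049494 / (2*pi*587.19*1000*357.32)
k = 5.8323e-13 m^2


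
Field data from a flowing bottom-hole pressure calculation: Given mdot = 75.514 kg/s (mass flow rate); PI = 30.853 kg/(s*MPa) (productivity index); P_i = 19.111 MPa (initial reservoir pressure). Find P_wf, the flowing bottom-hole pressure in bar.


P_wf = P_i - mdot / PI
P_wf = 19.111 - 75.514 / 30.853
P_wf = 16.66346 MPa
Convert: 16.66346 MPa * 10.0 = 166.63 bar
P_wf = 166.63 bar


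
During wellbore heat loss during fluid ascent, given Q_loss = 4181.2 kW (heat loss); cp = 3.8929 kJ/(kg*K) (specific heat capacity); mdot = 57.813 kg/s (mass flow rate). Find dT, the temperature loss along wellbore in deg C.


dT = Q_loss / (mdot * cp)
dT = 4181.2 / (57.813 * 3.8929)
dT = 18.57814 K
Convert (temperature difference, 1 K = 1 deg C): 18.57814 K = 18.57814 deg C
dT = 18.578 deg C


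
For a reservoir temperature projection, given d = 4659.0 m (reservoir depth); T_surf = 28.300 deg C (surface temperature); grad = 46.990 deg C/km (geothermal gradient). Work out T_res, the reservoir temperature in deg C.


T_res = T_surf + grad * d / 1000
T_res = 28.300 + 46.990 * 4659.0 / 1000
T_res = 247.23 deg C


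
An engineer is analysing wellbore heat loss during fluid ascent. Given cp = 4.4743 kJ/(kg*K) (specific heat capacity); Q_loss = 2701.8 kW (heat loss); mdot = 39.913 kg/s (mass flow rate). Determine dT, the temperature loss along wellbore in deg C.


dT = Q_loss / (mdot * cp)
dT = 2701.8 / (39.913 * 4.4743)
dT = 15.12912 K
Convert (temperature difference, 1 K = 1 deg C): 15.12912 K = 15.12912 deg C
dT = 15.129 deg C


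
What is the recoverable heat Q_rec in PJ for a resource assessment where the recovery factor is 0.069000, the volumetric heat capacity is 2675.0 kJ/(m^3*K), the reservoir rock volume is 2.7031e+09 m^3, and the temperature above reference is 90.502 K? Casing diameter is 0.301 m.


Step 1: Q_s = Vr*rhoc*dT/1e12 = 2.7031e+09*2675.0*90.502/1e12 = 654.4012 PJ
Step 2: Q_rec = Q_s * RF = 654.4012 * 0.069 = 45.154 PJ
Q_rec = 45.154 PJ


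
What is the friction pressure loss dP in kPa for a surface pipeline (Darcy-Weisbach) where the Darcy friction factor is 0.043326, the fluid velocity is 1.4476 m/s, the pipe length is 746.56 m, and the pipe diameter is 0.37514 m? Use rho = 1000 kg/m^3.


dP = f * (L/D) * (rho*vel^2/2) / 1000
dP = 0.043326 * (746.56/0.37514) * (1000*1.4476^2/2) / 1000
dP = 90.341 kPa
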